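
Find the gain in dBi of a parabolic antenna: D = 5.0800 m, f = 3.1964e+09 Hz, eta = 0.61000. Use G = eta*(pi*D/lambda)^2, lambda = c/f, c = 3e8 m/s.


lambda = c / f = 3.0000e+08 / 3.1964e+09 = 0.09385559 m
G_linear = 0.61000 * (pi * 5.0800 / 0.09385559)^2 = 17637.49
G_dBi = 10 * log10(17637.49) = 42.46 dBi

42.46 dBi


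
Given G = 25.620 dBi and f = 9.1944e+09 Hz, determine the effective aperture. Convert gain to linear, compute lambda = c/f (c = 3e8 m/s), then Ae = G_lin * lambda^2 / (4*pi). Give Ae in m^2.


lambda = c / f = 3.0000e+08 / 9.1944e+09 = 0.03262856 m
G_linear = 10^(25.620/10) = 364.7539
Ae = G_linear * lambda^2 / (4*pi) = 364.7539 * 0.03262856^2 / (4*pi) = 0.03090 m^2

0.03090 m^2


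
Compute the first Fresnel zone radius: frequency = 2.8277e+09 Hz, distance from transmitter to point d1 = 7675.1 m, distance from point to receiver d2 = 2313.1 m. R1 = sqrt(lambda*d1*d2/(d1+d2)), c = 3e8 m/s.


lambda = c / f = 3.0000e+08 / 2.8277e+09 = 0.1060933 m
R1 = sqrt(0.1060933 * 7675.1 * 2313.1 / (7675.1 + 2313.1)) = 13.73 m

13.73 m


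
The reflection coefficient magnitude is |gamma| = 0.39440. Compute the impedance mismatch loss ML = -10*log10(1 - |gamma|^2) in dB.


ML = -10 * log10(1 - 0.39440^2) = -10 * log10(0.84444864) = 0.7343 dB

0.7343 dB


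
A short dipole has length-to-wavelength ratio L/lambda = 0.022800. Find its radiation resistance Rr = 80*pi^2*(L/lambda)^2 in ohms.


Rr = 80 * pi^2 * (0.022800)^2 = 80 * 9.869604 * 5.198400e-04 = 0.4104 ohm

0.4104 ohm


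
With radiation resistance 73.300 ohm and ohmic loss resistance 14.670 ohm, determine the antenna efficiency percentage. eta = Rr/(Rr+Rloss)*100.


eta = 73.300 / (73.300 + 14.670) * 100 = 83.32%

83.32%


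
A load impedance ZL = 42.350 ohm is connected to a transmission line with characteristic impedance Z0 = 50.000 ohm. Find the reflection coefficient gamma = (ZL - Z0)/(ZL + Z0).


gamma = (42.350 - 50.000) / (42.350 + 50.000) = -0.08284

-0.08284


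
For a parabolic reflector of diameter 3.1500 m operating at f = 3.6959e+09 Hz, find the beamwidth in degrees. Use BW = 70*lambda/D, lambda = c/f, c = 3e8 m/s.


lambda = c / f = 3.0000e+08 / 3.6959e+09 = 0.08117103 m
BW = 70 * 0.08117103 / 3.1500 = 1.804 deg

1.804 deg


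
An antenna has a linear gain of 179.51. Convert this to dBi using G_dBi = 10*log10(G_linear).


G_dBi = 10 * log10(179.51) = 22.54 dBi

22.54 dBi


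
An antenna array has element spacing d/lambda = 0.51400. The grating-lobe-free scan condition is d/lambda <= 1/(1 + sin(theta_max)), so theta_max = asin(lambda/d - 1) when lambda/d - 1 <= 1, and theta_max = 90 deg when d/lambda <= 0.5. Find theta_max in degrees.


lambda/d - 1 = 1/0.51400 - 1 = 0.9455253
theta_max = asin(0.9455253) = 71.00 deg

71.00 deg


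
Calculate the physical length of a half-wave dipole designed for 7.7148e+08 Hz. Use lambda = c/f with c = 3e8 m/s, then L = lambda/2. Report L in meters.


lambda = c / f = 3.0000e+08 / 7.7148e+08 = 0.3888630 m
L = lambda / 2 = 0.3888630 / 2 = 0.1944 m

0.1944 m


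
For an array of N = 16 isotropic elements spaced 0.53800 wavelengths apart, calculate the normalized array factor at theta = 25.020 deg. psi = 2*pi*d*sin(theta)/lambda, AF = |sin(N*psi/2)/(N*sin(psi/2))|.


psi = 2*pi*0.53800*sin(25.020 deg) = 1.429669 rad
AF = |sin(16*1.429669/2) / (16*sin(1.429669/2))| = 0.08619

0.08619


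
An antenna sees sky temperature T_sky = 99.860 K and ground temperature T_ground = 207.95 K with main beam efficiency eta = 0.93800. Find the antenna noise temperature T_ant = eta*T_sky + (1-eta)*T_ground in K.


T_ant = 0.93800 * 99.860 + (1 - 0.93800) * 207.95 = 106.6 K

106.6 K


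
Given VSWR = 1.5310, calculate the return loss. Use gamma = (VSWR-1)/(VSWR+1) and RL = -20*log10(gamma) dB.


gamma = (1.5310 - 1) / (1.5310 + 1) = 0.2097985
RL = -20 * log10(0.2097985) = 13.56 dB

13.56 dB


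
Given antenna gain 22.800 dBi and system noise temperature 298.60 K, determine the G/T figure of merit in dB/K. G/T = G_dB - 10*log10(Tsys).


G/T = 22.800 - 10*log10(298.60) = 22.800 - 24.75090 = -1.951 dB/K

-1.951 dB/K


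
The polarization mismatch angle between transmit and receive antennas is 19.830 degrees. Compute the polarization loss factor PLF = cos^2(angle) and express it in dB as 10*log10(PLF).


PLF_linear = cos^2(19.830 deg) = 0.8849227
PLF_dB = 10 * log10(0.8849227) = -0.5309 dB

-0.5309 dB


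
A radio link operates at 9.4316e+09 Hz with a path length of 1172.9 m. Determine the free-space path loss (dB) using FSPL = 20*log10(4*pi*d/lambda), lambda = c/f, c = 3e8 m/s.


lambda = c / f = 3.0000e+08 / 9.4316e+09 = 0.03180796 m
FSPL = 20 * log10(4*pi*1172.9/0.03180796) = 113.3 dB

113.3 dB


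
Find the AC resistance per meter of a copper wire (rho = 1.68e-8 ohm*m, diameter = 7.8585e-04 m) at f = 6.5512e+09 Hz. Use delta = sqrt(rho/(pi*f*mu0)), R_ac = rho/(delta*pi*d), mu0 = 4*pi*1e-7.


delta = sqrt(1.68e-8 / (pi * 6.5512e+09 * 4*pi*1e-7)) = 8.059616e-07 m
R_ac = 1.68e-8 / (8.059616e-07 * pi * 7.8585e-04) = 8.443 ohm/m

8.443 ohm/m


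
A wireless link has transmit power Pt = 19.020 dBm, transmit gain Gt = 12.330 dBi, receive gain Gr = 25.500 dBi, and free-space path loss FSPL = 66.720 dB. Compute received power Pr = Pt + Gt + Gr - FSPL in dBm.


Pr = 19.020 + 12.330 + 25.500 - 66.720 = -9.87 dBm

-9.87 dBm


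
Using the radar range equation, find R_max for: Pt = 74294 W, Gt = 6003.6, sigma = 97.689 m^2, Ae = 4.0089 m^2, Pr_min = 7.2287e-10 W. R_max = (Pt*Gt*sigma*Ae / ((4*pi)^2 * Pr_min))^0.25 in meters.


R^4 = 74294*6003.6*97.689*4.0089 / ((4*pi)^2 * 7.2287e-10) = 1.530229e+18
R_max = 1.530229e+18^0.25 = 35171 m

35171 m


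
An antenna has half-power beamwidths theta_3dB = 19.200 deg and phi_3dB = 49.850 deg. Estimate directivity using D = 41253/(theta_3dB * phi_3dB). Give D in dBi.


D_linear = 41253 / (19.200 * 49.850) = 43.10118
D_dBi = 10 * log10(43.10118) = 16.34 dBi

16.34 dBi


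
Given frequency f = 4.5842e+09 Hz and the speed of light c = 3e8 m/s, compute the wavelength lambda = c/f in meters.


lambda = c / f = 3.0000e+08 / 4.5842e+09 = 0.06544 m

0.06544 m


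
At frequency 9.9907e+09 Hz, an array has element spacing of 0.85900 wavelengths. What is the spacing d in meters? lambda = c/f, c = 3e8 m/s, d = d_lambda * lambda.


lambda = c / f = 3.0000e+08 / 9.9907e+09 = 0.03002793 m
d = 0.85900 * 0.03002793 = 0.02579 m

0.02579 m


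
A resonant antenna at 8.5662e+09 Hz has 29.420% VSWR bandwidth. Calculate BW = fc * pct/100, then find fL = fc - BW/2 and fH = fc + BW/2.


BW = 8.5662e+09 * 29.420/100 = 2.520176e+09 Hz
fL = 8.5662e+09 - 2.520176e+09/2 = 7.306e+09 Hz
fH = 8.5662e+09 + 2.520176e+09/2 = 9.826e+09 Hz

BW=2.520e+09 Hz, fL=7.306e+09 Hz, fH=9.826e+09 Hz


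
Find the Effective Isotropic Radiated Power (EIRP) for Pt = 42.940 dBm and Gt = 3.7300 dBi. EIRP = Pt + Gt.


EIRP = Pt + Gt = 42.940 + 3.7300 = 46.67 dBm

46.67 dBm


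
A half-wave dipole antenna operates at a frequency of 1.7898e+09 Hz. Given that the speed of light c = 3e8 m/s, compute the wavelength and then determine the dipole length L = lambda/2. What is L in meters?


lambda = c / f = 3.0000e+08 / 1.7898e+09 = 0.1676165 m
L = lambda / 2 = 0.1676165 / 2 = 0.08381 m

0.08381 m


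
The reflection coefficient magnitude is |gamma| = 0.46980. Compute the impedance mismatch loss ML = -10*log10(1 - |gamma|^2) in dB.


ML = -10 * log10(1 - 0.46980^2) = -10 * log10(0.77928796) = 1.083 dB

1.083 dB


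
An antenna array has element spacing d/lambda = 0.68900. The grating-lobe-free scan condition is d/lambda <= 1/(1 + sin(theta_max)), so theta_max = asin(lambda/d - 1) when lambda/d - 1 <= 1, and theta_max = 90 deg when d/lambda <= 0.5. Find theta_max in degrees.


lambda/d - 1 = 1/0.68900 - 1 = 0.4513788
theta_max = asin(0.4513788) = 26.83 deg

26.83 deg


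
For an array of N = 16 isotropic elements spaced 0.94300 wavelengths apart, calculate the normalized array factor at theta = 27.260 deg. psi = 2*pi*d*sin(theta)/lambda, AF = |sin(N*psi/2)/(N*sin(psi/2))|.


psi = 2*pi*0.94300*sin(27.260 deg) = 2.713842 rad
AF = |sin(16*2.713842/2) / (16*sin(2.713842/2))| = 0.01770

0.01770


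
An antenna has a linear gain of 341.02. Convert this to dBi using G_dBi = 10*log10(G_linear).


G_dBi = 10 * log10(341.02) = 25.33 dBi

25.33 dBi


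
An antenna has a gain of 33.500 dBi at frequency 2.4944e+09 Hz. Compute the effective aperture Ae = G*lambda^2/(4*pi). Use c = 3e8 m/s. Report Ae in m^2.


lambda = c / f = 3.0000e+08 / 2.4944e+09 = 0.1202694 m
G_linear = 10^(33.500/10) = 2238.721
Ae = G_linear * lambda^2 / (4*pi) = 2238.721 * 0.1202694^2 / (4*pi) = 2.577 m^2

2.577 m^2


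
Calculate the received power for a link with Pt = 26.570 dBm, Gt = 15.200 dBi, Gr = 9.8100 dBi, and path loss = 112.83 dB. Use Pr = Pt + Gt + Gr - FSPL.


Pr = 26.570 + 15.200 + 9.8100 - 112.83 = -61.25 dBm

-61.25 dBm


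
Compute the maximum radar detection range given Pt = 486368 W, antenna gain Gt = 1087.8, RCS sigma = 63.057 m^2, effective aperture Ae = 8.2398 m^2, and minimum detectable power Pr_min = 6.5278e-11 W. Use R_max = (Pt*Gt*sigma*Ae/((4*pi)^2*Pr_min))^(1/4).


R^4 = 486368*1087.8*63.057*8.2398 / ((4*pi)^2 * 6.5278e-11) = 2.666720e+19
R_max = 2.666720e+19^0.25 = 71861 m

71861 m


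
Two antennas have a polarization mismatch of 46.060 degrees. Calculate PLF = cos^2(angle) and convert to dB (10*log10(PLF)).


PLF_linear = cos^2(46.060 deg) = 0.4815037
PLF_dB = 10 * log10(0.4815037) = -3.174 dB

-3.174 dB


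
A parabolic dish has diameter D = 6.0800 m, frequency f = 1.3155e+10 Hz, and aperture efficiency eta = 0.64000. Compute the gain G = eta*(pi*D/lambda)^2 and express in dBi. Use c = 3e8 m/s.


lambda = c / f = 3.0000e+08 / 1.3155e+10 = 0.02280502 m
G_linear = 0.64000 * (pi * 6.0800 / 0.02280502)^2 = 448978.9
G_dBi = 10 * log10(448978.9) = 56.52 dBi

56.52 dBi


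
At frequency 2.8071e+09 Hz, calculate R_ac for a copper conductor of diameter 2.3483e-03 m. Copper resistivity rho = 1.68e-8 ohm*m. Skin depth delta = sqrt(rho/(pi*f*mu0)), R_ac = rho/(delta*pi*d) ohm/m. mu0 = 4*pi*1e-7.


delta = sqrt(1.68e-8 / (pi * 2.8071e+09 * 4*pi*1e-7)) = 1.231249e-06 m
R_ac = 1.68e-8 / (1.231249e-06 * pi * 2.3483e-03) = 1.850 ohm/m

1.850 ohm/m


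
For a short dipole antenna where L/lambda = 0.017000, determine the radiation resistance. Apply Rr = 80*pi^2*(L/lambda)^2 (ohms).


Rr = 80 * pi^2 * (0.017000)^2 = 80 * 9.869604 * 2.890000e-04 = 0.2282 ohm

0.2282 ohm


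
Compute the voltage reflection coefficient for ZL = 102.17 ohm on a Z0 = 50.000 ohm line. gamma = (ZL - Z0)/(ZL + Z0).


gamma = (102.17 - 50.000) / (102.17 + 50.000) = 0.3428

0.3428


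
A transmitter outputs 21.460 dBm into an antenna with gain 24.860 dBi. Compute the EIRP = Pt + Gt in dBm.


EIRP = Pt + Gt = 21.460 + 24.860 = 46.32 dBm

46.32 dBm


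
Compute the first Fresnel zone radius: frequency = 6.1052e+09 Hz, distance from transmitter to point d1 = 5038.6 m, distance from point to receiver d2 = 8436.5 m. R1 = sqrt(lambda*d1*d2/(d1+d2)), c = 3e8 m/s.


lambda = c / f = 3.0000e+08 / 6.1052e+09 = 0.04913844 m
R1 = sqrt(0.04913844 * 5038.6 * 8436.5 / (5038.6 + 8436.5)) = 12.45 m

12.45 m


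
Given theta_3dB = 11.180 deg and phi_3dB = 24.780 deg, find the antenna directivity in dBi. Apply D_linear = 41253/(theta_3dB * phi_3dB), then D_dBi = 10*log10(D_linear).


D_linear = 41253 / (11.180 * 24.780) = 148.9061
D_dBi = 10 * log10(148.9061) = 21.73 dBi

21.73 dBi


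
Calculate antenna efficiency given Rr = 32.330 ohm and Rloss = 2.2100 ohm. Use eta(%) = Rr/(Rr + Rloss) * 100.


eta = 32.330 / (32.330 + 2.2100) * 100 = 93.60%

93.60%


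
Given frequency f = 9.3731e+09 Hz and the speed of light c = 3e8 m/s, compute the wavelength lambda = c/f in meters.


lambda = c / f = 3.0000e+08 / 9.3731e+09 = 0.03201 m

0.03201 m


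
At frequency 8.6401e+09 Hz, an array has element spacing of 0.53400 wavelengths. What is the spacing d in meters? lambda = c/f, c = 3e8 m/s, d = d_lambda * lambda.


lambda = c / f = 3.0000e+08 / 8.6401e+09 = 0.03472182 m
d = 0.53400 * 0.03472182 = 0.01854 m

0.01854 m


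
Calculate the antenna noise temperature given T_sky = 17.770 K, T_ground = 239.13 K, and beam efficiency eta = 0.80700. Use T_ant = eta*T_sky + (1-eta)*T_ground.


T_ant = 0.80700 * 17.770 + (1 - 0.80700) * 239.13 = 60.49 K

60.49 K


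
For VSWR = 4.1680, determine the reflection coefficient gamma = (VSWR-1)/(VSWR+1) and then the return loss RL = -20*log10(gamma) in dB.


gamma = (4.1680 - 1) / (4.1680 + 1) = 0.6130031
RL = -20 * log10(0.6130031) = 4.251 dB

4.251 dB


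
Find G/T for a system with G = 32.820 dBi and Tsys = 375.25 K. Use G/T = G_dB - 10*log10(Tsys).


G/T = 32.820 - 10*log10(375.25) = 32.820 - 25.74321 = 7.077 dB/K

7.077 dB/K


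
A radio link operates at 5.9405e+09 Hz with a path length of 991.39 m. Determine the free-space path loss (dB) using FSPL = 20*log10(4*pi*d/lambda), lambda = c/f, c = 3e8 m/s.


lambda = c / f = 3.0000e+08 / 5.9405e+09 = 0.05050080 m
FSPL = 20 * log10(4*pi*991.39/0.05050080) = 107.8 dB

107.8 dB


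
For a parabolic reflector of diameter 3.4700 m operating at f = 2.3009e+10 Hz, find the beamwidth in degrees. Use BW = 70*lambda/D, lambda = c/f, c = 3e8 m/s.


lambda = c / f = 3.0000e+08 / 2.3009e+10 = 0.01303838 m
BW = 70 * 0.01303838 / 3.4700 = 0.2630 deg

0.2630 deg


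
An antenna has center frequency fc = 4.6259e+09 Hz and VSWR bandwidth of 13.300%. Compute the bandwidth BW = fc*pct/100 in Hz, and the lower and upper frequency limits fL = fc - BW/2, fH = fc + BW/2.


BW = 4.6259e+09 * 13.300/100 = 6.152447e+08 Hz
fL = 4.6259e+09 - 6.152447e+08/2 = 4.318e+09 Hz
fH = 4.6259e+09 + 6.152447e+08/2 = 4.934e+09 Hz

BW=6.152e+08 Hz, fL=4.318e+09 Hz, fH=4.934e+09 Hz


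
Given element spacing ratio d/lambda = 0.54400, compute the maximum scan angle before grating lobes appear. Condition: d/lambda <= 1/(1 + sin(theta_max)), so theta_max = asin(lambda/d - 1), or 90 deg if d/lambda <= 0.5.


lambda/d - 1 = 1/0.54400 - 1 = 0.8382353
theta_max = asin(0.8382353) = 56.95 deg

56.95 deg


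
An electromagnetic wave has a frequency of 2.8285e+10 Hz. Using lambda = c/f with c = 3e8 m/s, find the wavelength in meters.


lambda = c / f = 3.0000e+08 / 2.8285e+10 = 0.01061 m

0.01061 m


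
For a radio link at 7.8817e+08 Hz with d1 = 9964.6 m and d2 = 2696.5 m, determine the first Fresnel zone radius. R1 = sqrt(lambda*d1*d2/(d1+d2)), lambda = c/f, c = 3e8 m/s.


lambda = c / f = 3.0000e+08 / 7.8817e+08 = 0.3806285 m
R1 = sqrt(0.3806285 * 9964.6 * 2696.5 / (9964.6 + 2696.5)) = 28.42 m

28.42 m


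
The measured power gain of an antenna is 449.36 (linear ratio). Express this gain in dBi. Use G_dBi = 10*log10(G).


G_dBi = 10 * log10(449.36) = 26.53 dBi

26.53 dBi


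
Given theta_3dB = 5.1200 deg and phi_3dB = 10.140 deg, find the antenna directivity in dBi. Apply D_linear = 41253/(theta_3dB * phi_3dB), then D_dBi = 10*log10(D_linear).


D_linear = 41253 / (5.1200 * 10.140) = 794.5983
D_dBi = 10 * log10(794.5983) = 29.00 dBi

29.00 dBi


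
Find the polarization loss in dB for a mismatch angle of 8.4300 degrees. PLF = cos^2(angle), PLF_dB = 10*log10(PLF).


PLF_linear = cos^2(8.4300 deg) = 0.9785081
PLF_dB = 10 * log10(0.9785081) = -0.09436 dB

-0.09436 dB


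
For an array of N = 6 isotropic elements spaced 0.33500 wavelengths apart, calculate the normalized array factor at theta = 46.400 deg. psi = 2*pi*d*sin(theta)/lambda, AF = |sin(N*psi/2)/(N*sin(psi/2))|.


psi = 2*pi*0.33500*sin(46.400 deg) = 1.524286 rad
AF = |sin(6*1.524286/2) / (6*sin(1.524286/2))| = 0.2390

0.2390


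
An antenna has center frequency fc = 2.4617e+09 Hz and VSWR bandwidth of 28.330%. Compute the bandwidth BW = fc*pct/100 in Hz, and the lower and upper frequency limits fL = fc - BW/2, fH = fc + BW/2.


BW = 2.4617e+09 * 28.330/100 = 6.973996e+08 Hz
fL = 2.4617e+09 - 6.973996e+08/2 = 2.113e+09 Hz
fH = 2.4617e+09 + 6.973996e+08/2 = 2.810e+09 Hz

BW=6.974e+08 Hz, fL=2.113e+09 Hz, fH=2.810e+09 Hz


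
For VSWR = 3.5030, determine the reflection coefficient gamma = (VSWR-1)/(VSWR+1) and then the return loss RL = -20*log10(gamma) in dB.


gamma = (3.5030 - 1) / (3.5030 + 1) = 0.5558517
RL = -20 * log10(0.5558517) = 5.101 dB

5.101 dB


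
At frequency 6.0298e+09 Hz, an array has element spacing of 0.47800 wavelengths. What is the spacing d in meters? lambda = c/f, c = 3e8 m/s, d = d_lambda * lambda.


lambda = c / f = 3.0000e+08 / 6.0298e+09 = 0.04975289 m
d = 0.47800 * 0.04975289 = 0.02378 m

0.02378 m


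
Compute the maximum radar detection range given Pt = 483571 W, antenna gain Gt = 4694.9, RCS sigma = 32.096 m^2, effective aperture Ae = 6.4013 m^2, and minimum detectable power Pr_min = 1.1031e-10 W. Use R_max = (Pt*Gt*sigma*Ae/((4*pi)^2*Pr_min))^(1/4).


R^4 = 483571*4694.9*32.096*6.4013 / ((4*pi)^2 * 1.1031e-10) = 2.677756e+19
R_max = 2.677756e+19^0.25 = 71935 m

71935 m


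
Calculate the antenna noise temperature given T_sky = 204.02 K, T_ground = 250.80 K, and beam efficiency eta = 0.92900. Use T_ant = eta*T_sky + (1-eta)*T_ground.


T_ant = 0.92900 * 204.02 + (1 - 0.92900) * 250.80 = 207.3 K

207.3 K


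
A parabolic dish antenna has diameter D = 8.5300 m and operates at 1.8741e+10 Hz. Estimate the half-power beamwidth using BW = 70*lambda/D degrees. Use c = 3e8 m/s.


lambda = c / f = 3.0000e+08 / 1.8741e+10 = 0.01600768 m
BW = 70 * 0.01600768 / 8.5300 = 0.1314 deg

0.1314 deg


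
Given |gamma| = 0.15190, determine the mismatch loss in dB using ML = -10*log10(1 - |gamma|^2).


ML = -10 * log10(1 - 0.15190^2) = -10 * log10(0.97692639) = 0.1014 dB

0.1014 dB


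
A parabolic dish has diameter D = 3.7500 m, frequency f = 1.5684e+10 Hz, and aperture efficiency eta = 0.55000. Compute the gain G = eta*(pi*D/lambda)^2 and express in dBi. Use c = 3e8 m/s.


lambda = c / f = 3.0000e+08 / 1.5684e+10 = 0.01912777 m
G_linear = 0.55000 * (pi * 3.7500 / 0.01912777)^2 = 208639.4
G_dBi = 10 * log10(208639.4) = 53.19 dBi

53.19 dBi


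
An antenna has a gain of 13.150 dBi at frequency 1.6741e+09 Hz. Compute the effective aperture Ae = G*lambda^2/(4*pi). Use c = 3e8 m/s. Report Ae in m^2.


lambda = c / f = 3.0000e+08 / 1.6741e+09 = 0.1792008 m
G_linear = 10^(13.150/10) = 20.65380
Ae = G_linear * lambda^2 / (4*pi) = 20.65380 * 0.1792008^2 / (4*pi) = 0.05278 m^2

0.05278 m^2


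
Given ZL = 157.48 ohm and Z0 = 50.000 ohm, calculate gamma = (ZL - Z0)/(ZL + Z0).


gamma = (157.48 - 50.000) / (157.48 + 50.000) = 0.5180

0.5180


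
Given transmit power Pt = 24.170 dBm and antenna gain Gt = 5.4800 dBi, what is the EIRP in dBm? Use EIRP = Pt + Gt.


EIRP = Pt + Gt = 24.170 + 5.4800 = 29.65 dBm

29.65 dBm


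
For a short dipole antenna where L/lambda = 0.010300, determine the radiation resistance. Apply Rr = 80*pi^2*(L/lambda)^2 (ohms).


Rr = 80 * pi^2 * (0.010300)^2 = 80 * 9.869604 * 1.060900e-04 = 0.08377 ohm

0.08377 ohm


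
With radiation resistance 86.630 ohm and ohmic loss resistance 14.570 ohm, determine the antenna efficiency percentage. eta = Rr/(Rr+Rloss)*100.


eta = 86.630 / (86.630 + 14.570) * 100 = 85.60%

85.60%


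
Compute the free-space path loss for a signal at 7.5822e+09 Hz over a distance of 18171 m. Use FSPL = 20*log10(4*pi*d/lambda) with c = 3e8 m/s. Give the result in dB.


lambda = c / f = 3.0000e+08 / 7.5822e+09 = 0.03956635 m
FSPL = 20 * log10(4*pi*18171/0.03956635) = 135.2 dB

135.2 dB


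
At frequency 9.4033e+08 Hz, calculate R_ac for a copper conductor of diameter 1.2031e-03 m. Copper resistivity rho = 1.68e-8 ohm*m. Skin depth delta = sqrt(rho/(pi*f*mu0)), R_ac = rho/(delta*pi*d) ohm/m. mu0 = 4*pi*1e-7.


delta = sqrt(1.68e-8 / (pi * 9.4033e+08 * 4*pi*1e-7)) = 2.127329e-06 m
R_ac = 1.68e-8 / (2.127329e-06 * pi * 1.2031e-03) = 2.089 ohm/m

2.089 ohm/m


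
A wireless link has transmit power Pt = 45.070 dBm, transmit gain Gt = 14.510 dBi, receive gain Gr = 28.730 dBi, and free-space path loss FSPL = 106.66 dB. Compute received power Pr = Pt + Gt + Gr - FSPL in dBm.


Pr = 45.070 + 14.510 + 28.730 - 106.66 = -18.35 dBm

-18.35 dBm


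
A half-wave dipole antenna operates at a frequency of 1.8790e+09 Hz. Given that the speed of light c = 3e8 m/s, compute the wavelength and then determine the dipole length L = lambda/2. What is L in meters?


lambda = c / f = 3.0000e+08 / 1.8790e+09 = 0.1596594 m
L = lambda / 2 = 0.1596594 / 2 = 0.07983 m

0.07983 m


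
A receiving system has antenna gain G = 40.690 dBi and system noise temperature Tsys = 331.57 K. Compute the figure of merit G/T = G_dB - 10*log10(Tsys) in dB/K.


G/T = 40.690 - 10*log10(331.57) = 40.690 - 25.20575 = 15.48 dB/K

15.48 dB/K


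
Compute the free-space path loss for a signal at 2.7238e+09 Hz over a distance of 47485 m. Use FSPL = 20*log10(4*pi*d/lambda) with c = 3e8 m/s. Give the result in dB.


lambda = c / f = 3.0000e+08 / 2.7238e+09 = 0.1101402 m
FSPL = 20 * log10(4*pi*47485/0.1101402) = 134.7 dB

134.7 dB


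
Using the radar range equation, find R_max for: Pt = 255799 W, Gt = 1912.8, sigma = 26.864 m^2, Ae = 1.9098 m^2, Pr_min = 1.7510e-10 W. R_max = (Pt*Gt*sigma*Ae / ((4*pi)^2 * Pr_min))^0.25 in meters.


R^4 = 255799*1912.8*26.864*1.9098 / ((4*pi)^2 * 1.7510e-10) = 9.078646e+17
R_max = 9.078646e+17^0.25 = 30868 m

30868 m


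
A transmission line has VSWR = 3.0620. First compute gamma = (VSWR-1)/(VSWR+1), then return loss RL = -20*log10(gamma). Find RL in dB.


gamma = (3.0620 - 1) / (3.0620 + 1) = 0.5076317
RL = -20 * log10(0.5076317) = 5.889 dB

5.889 dB


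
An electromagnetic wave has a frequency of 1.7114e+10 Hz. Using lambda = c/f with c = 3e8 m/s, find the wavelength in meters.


lambda = c / f = 3.0000e+08 / 1.7114e+10 = 0.01753 m

0.01753 m


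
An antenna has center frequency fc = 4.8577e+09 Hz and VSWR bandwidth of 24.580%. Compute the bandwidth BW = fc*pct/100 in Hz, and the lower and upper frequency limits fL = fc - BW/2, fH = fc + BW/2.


BW = 4.8577e+09 * 24.580/100 = 1.194023e+09 Hz
fL = 4.8577e+09 - 1.194023e+09/2 = 4.261e+09 Hz
fH = 4.8577e+09 + 1.194023e+09/2 = 5.455e+09 Hz

BW=1.194e+09 Hz, fL=4.261e+09 Hz, fH=5.455e+09 Hz


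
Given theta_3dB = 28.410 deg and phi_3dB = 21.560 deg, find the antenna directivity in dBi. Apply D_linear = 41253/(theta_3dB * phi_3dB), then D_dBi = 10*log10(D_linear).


D_linear = 41253 / (28.410 * 21.560) = 67.34968
D_dBi = 10 * log10(67.34968) = 18.28 dBi

18.28 dBi


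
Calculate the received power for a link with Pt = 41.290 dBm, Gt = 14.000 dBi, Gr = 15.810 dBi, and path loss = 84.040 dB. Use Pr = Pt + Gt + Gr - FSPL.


Pr = 41.290 + 14.000 + 15.810 - 84.040 = -12.94 dBm

-12.94 dBm


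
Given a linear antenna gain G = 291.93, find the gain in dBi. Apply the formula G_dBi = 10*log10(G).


G_dBi = 10 * log10(291.93) = 24.65 dBi

24.65 dBi


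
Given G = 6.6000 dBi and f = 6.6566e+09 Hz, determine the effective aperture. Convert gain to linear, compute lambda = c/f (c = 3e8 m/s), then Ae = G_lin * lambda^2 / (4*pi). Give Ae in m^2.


lambda = c / f = 3.0000e+08 / 6.6566e+09 = 0.04506805 m
G_linear = 10^(6.6000/10) = 4.570882
Ae = G_linear * lambda^2 / (4*pi) = 4.570882 * 0.04506805^2 / (4*pi) = 7.388e-04 m^2

7.388e-04 m^2


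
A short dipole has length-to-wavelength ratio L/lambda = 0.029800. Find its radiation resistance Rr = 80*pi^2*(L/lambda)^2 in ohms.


Rr = 80 * pi^2 * (0.029800)^2 = 80 * 9.869604 * 8.880400e-04 = 0.7012 ohm

0.7012 ohm


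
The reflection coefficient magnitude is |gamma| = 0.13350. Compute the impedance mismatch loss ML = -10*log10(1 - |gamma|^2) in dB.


ML = -10 * log10(1 - 0.13350^2) = -10 * log10(0.98217775) = 0.07810 dB

0.07810 dB


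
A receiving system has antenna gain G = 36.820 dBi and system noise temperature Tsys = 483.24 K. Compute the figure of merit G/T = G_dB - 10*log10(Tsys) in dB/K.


G/T = 36.820 - 10*log10(483.24) = 36.820 - 26.84163 = 9.978 dB/K

9.978 dB/K


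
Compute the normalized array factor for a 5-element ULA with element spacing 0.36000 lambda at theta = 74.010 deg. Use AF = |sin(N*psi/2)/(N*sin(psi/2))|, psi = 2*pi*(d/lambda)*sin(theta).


psi = 2*pi*0.36000*sin(74.010 deg) = 2.174432 rad
AF = |sin(5*2.174432/2) / (5*sin(2.174432/2))| = 0.1693

0.1693


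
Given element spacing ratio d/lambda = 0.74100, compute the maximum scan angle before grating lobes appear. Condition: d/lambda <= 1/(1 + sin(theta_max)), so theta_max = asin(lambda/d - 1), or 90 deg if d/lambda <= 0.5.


lambda/d - 1 = 1/0.74100 - 1 = 0.3495277
theta_max = asin(0.3495277) = 20.46 deg

20.46 deg


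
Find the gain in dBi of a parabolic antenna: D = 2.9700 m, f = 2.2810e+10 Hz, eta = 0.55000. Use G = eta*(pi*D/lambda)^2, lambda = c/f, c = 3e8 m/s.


lambda = c / f = 3.0000e+08 / 2.2810e+10 = 0.01315213 m
G_linear = 0.55000 * (pi * 2.9700 / 0.01315213)^2 = 276810.9
G_dBi = 10 * log10(276810.9) = 54.42 dBi

54.42 dBi


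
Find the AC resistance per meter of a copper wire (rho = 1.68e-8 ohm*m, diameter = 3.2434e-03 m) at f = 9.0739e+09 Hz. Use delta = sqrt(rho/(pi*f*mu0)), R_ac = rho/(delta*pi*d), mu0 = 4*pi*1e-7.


delta = sqrt(1.68e-8 / (pi * 9.0739e+09 * 4*pi*1e-7)) = 6.848221e-07 m
R_ac = 1.68e-8 / (6.848221e-07 * pi * 3.2434e-03) = 2.408 ohm/m

2.408 ohm/m


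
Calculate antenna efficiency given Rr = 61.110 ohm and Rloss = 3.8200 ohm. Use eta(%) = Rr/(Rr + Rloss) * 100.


eta = 61.110 / (61.110 + 3.8200) * 100 = 94.12%

94.12%


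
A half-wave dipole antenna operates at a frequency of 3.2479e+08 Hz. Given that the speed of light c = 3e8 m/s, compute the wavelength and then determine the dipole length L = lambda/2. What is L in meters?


lambda = c / f = 3.0000e+08 / 3.2479e+08 = 0.9236738 m
L = lambda / 2 = 0.9236738 / 2 = 0.4618 m

0.4618 m


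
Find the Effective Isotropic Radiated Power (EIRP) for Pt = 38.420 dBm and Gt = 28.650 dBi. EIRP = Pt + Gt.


EIRP = Pt + Gt = 38.420 + 28.650 = 67.07 dBm

67.07 dBm


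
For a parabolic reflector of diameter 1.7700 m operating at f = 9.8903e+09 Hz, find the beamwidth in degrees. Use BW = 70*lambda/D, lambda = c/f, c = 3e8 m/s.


lambda = c / f = 3.0000e+08 / 9.8903e+09 = 0.03033275 m
BW = 70 * 0.03033275 / 1.7700 = 1.200 deg

1.200 deg


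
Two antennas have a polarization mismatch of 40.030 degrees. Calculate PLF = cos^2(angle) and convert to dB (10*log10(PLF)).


PLF_linear = cos^2(40.030 deg) = 0.5863084
PLF_dB = 10 * log10(0.5863084) = -2.319 dB

-2.319 dB


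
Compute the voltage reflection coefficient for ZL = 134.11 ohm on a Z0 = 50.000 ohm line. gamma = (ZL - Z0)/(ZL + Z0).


gamma = (134.11 - 50.000) / (134.11 + 50.000) = 0.4568

0.4568


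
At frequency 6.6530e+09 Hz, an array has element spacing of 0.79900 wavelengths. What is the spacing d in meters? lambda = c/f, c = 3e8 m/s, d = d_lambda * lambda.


lambda = c / f = 3.0000e+08 / 6.6530e+09 = 0.04509244 m
d = 0.79900 * 0.04509244 = 0.03603 m

0.03603 m


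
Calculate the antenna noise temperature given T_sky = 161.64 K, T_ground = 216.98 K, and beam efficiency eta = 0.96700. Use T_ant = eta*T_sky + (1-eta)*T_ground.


T_ant = 0.96700 * 161.64 + (1 - 0.96700) * 216.98 = 163.5 K

163.5 K


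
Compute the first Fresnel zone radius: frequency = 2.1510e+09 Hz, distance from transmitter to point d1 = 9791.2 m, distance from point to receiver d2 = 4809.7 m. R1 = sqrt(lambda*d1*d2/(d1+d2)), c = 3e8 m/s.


lambda = c / f = 3.0000e+08 / 2.1510e+09 = 0.1394700 m
R1 = sqrt(0.1394700 * 9791.2 * 4809.7 / (9791.2 + 4809.7)) = 21.21 m

21.21 m


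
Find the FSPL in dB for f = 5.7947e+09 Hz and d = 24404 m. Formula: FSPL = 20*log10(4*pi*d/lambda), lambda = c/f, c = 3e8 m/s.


lambda = c / f = 3.0000e+08 / 5.7947e+09 = 0.05177145 m
FSPL = 20 * log10(4*pi*24404/0.05177145) = 135.5 dB

135.5 dB


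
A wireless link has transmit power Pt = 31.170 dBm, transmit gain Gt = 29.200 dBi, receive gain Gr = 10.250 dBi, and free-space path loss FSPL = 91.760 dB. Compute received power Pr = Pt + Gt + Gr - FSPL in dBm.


Pr = 31.170 + 29.200 + 10.250 - 91.760 = -21.14 dBm

-21.14 dBm


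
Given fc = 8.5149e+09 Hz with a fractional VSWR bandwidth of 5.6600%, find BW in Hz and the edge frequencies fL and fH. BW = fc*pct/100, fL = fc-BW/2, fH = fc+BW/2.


BW = 8.5149e+09 * 5.6600/100 = 4.819433e+08 Hz
fL = 8.5149e+09 - 4.819433e+08/2 = 8.274e+09 Hz
fH = 8.5149e+09 + 4.819433e+08/2 = 8.756e+09 Hz

BW=4.819e+08 Hz, fL=8.274e+09 Hz, fH=8.756e+09 Hz


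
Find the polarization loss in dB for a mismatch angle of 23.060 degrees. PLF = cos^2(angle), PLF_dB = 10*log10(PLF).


PLF_linear = cos^2(23.060 deg) = 0.8465751
PLF_dB = 10 * log10(0.8465751) = -0.7233 dB

-0.7233 dB


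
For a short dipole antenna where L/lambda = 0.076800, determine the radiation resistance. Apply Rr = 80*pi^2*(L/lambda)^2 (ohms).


Rr = 80 * pi^2 * (0.076800)^2 = 80 * 9.869604 * 5.898240e-03 = 4.657 ohm

4.657 ohm


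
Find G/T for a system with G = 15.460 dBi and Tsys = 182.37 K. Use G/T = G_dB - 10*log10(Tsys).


G/T = 15.460 - 10*log10(182.37) = 15.460 - 22.60953 = -7.150 dB/K

-7.150 dB/K


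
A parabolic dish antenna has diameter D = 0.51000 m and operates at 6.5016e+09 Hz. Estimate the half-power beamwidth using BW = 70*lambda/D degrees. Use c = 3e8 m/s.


lambda = c / f = 3.0000e+08 / 6.5016e+09 = 0.04614249 m
BW = 70 * 0.04614249 / 0.51000 = 6.333 deg

6.333 deg


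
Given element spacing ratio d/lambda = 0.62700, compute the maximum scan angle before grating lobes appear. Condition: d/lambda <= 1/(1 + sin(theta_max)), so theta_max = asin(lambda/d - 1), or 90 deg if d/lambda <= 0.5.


lambda/d - 1 = 1/0.62700 - 1 = 0.5948963
theta_max = asin(0.5948963) = 36.51 deg

36.51 deg


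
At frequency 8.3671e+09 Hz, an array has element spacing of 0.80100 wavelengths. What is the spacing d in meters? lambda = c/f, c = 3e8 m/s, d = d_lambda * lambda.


lambda = c / f = 3.0000e+08 / 8.3671e+09 = 0.03585472 m
d = 0.80100 * 0.03585472 = 0.02872 m

0.02872 m


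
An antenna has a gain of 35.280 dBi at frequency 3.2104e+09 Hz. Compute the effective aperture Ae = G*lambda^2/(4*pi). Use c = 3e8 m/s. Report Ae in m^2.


lambda = c / f = 3.0000e+08 / 3.2104e+09 = 0.09344630 m
G_linear = 10^(35.280/10) = 3372.873
Ae = G_linear * lambda^2 / (4*pi) = 3372.873 * 0.09344630^2 / (4*pi) = 2.344 m^2

2.344 m^2


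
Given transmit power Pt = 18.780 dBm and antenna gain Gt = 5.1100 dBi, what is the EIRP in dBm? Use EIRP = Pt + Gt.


EIRP = Pt + Gt = 18.780 + 5.1100 = 23.89 dBm

23.89 dBm


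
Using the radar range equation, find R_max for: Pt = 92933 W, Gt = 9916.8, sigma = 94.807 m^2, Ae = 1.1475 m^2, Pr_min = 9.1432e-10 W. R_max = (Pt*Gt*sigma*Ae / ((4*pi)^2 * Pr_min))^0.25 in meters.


R^4 = 92933*9916.8*94.807*1.1475 / ((4*pi)^2 * 9.1432e-10) = 6.944111e+17
R_max = 6.944111e+17^0.25 = 28867 m

28867 m


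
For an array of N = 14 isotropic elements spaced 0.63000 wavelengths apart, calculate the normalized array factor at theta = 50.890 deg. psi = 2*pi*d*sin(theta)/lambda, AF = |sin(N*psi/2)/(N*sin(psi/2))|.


psi = 2*pi*0.63000*sin(50.890 deg) = 3.071472 rad
AF = |sin(14*3.071472/2) / (14*sin(3.071472/2))| = 0.03369

0.03369


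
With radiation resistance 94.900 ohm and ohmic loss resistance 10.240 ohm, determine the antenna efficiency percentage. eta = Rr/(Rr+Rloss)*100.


eta = 94.900 / (94.900 + 10.240) * 100 = 90.26%

90.26%


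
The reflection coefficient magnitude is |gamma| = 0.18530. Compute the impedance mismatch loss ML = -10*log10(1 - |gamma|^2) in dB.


ML = -10 * log10(1 - 0.18530^2) = -10 * log10(0.96566391) = 0.1517 dB

0.1517 dB


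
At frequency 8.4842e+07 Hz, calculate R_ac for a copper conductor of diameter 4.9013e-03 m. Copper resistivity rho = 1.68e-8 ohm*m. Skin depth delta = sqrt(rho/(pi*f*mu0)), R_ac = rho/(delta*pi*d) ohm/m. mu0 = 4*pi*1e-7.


delta = sqrt(1.68e-8 / (pi * 8.4842e+07 * 4*pi*1e-7)) = 7.082219e-06 m
R_ac = 1.68e-8 / (7.082219e-06 * pi * 4.9013e-03) = 0.1541 ohm/m

0.1541 ohm/m


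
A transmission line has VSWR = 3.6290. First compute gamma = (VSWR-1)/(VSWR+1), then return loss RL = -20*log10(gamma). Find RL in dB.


gamma = (3.6290 - 1) / (3.6290 + 1) = 0.5679412
RL = -20 * log10(0.5679412) = 4.914 dB

4.914 dB


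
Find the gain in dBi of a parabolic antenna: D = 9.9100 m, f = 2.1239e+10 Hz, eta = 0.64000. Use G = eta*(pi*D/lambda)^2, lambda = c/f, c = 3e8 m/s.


lambda = c / f = 3.0000e+08 / 2.1239e+10 = 0.01412496 m
G_linear = 0.64000 * (pi * 9.9100 / 0.01412496)^2 = 3.109228e+06
G_dBi = 10 * log10(3.109228e+06) = 64.93 dBi

64.93 dBi


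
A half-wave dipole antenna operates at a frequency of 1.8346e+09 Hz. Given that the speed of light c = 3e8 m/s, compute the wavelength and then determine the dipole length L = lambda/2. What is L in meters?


lambda = c / f = 3.0000e+08 / 1.8346e+09 = 0.1635234 m
L = lambda / 2 = 0.1635234 / 2 = 0.08176 m

0.08176 m


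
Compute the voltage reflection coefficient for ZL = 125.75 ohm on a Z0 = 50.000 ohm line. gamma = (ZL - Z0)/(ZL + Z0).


gamma = (125.75 - 50.000) / (125.75 + 50.000) = 0.4310

0.4310


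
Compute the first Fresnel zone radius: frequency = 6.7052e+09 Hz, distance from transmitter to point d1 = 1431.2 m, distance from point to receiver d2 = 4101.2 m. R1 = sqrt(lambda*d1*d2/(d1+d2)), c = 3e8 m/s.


lambda = c / f = 3.0000e+08 / 6.7052e+09 = 0.04474139 m
R1 = sqrt(0.04474139 * 1431.2 * 4101.2 / (1431.2 + 4101.2)) = 6.890 m

6.890 m


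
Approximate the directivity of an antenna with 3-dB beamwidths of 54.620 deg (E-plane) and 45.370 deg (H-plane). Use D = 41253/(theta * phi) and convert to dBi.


D_linear = 41253 / (54.620 * 45.370) = 16.64696
D_dBi = 10 * log10(16.64696) = 12.21 dBi

12.21 dBi


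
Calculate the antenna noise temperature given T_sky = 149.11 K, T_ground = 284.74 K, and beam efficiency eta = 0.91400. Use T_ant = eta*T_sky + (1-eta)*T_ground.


T_ant = 0.91400 * 149.11 + (1 - 0.91400) * 284.74 = 160.8 K

160.8 K


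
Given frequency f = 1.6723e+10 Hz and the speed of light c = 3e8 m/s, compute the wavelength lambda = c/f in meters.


lambda = c / f = 3.0000e+08 / 1.6723e+10 = 0.01794 m

0.01794 m


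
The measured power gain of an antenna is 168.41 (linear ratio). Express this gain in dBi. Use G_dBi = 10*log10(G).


G_dBi = 10 * log10(168.41) = 22.26 dBi

22.26 dBi


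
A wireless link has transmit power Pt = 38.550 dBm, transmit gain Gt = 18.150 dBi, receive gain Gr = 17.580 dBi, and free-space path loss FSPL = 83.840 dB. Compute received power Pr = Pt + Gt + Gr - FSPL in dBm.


Pr = 38.550 + 18.150 + 17.580 - 83.840 = -9.56 dBm

-9.56 dBm


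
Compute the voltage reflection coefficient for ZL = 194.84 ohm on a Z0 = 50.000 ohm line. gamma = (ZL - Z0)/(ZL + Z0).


gamma = (194.84 - 50.000) / (194.84 + 50.000) = 0.5916

0.5916


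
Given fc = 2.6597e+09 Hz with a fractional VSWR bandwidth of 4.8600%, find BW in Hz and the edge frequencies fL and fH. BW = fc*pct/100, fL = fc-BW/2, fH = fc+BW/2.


BW = 2.6597e+09 * 4.8600/100 = 1.292614e+08 Hz
fL = 2.6597e+09 - 1.292614e+08/2 = 2.595e+09 Hz
fH = 2.6597e+09 + 1.292614e+08/2 = 2.724e+09 Hz

BW=1.293e+08 Hz, fL=2.595e+09 Hz, fH=2.724e+09 Hz


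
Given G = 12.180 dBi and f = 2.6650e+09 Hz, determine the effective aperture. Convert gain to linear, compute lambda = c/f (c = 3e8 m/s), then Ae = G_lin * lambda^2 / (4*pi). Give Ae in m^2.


lambda = c / f = 3.0000e+08 / 2.6650e+09 = 0.1125704 m
G_linear = 10^(12.180/10) = 16.51962
Ae = G_linear * lambda^2 / (4*pi) = 16.51962 * 0.1125704^2 / (4*pi) = 0.01666 m^2

0.01666 m^2


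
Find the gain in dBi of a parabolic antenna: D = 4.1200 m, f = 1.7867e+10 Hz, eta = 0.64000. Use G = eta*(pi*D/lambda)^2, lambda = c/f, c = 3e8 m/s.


lambda = c / f = 3.0000e+08 / 1.7867e+10 = 0.01679073 m
G_linear = 0.64000 * (pi * 4.1200 / 0.01679073)^2 = 380307.6
G_dBi = 10 * log10(380307.6) = 55.80 dBi

55.80 dBi


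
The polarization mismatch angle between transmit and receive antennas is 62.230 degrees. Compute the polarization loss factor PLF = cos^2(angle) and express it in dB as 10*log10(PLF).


PLF_linear = cos^2(62.230 deg) = 0.2170846
PLF_dB = 10 * log10(0.2170846) = -6.634 dB

-6.634 dB


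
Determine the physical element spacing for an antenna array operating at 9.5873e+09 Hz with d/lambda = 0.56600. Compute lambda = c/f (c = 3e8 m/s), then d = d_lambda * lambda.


lambda = c / f = 3.0000e+08 / 9.5873e+09 = 0.03129140 m
d = 0.56600 * 0.03129140 = 0.01771 m

0.01771 m


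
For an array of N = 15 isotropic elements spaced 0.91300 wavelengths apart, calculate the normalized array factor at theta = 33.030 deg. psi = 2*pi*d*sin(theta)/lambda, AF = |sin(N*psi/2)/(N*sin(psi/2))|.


psi = 2*pi*0.91300*sin(33.030 deg) = 3.126867 rad
AF = |sin(15*3.126867/2) / (15*sin(3.126867/2))| = 0.06626

0.06626


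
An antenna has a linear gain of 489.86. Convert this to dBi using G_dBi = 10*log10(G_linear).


G_dBi = 10 * log10(489.86) = 26.90 dBi

26.90 dBi


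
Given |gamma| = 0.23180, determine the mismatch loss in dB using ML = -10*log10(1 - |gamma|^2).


ML = -10 * log10(1 - 0.23180^2) = -10 * log10(0.94626876) = 0.2399 dB

0.2399 dB


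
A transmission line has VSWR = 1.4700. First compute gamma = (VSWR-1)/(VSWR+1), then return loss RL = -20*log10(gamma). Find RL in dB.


gamma = (1.4700 - 1) / (1.4700 + 1) = 0.1902834
RL = -20 * log10(0.1902834) = 14.41 dB

14.41 dB


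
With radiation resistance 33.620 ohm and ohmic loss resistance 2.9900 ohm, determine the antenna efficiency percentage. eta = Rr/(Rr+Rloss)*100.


eta = 33.620 / (33.620 + 2.9900) * 100 = 91.83%

91.83%


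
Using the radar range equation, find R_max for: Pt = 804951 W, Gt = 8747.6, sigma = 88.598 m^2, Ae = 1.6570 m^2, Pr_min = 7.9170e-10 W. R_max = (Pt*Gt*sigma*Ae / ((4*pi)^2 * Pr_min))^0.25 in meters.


R^4 = 804951*8747.6*88.598*1.6570 / ((4*pi)^2 * 7.9170e-10) = 8.268456e+18
R_max = 8.268456e+18^0.25 = 53624 m

53624 m


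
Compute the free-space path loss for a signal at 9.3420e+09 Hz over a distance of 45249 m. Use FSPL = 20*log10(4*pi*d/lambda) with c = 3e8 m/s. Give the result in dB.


lambda = c / f = 3.0000e+08 / 9.3420e+09 = 0.03211304 m
FSPL = 20 * log10(4*pi*45249/0.03211304) = 145.0 dB

145.0 dB


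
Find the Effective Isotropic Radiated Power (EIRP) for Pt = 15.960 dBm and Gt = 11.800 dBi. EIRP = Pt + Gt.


EIRP = Pt + Gt = 15.960 + 11.800 = 27.76 dBm

27.76 dBm


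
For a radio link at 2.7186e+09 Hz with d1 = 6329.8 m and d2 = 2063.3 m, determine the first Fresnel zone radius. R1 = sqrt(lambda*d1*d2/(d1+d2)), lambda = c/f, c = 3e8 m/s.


lambda = c / f = 3.0000e+08 / 2.7186e+09 = 0.1103509 m
R1 = sqrt(0.1103509 * 6329.8 * 2063.3 / (6329.8 + 2063.3)) = 13.10 m

13.10 m


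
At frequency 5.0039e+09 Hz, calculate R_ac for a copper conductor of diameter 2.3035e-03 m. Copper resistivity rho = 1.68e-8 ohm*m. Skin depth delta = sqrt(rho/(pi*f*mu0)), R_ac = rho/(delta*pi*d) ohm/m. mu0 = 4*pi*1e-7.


delta = sqrt(1.68e-8 / (pi * 5.0039e+09 * 4*pi*1e-7)) = 9.221901e-07 m
R_ac = 1.68e-8 / (9.221901e-07 * pi * 2.3035e-03) = 2.517 ohm/m

2.517 ohm/m


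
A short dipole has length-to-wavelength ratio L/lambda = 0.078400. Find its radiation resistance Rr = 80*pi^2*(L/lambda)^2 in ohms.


Rr = 80 * pi^2 * (0.078400)^2 = 80 * 9.869604 * 6.146560e-03 = 4.853 ohm

4.853 ohm


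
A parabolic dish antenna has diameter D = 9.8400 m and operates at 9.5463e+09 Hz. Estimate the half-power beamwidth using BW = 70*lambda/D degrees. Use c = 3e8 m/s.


lambda = c / f = 3.0000e+08 / 9.5463e+09 = 0.03142579 m
BW = 70 * 0.03142579 / 9.8400 = 0.2236 deg

0.2236 deg
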